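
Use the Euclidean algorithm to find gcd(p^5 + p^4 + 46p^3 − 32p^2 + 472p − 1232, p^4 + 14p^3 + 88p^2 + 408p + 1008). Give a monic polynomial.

Euclidean algorithm in ℚ[p]:
  p^5 + p^4 + 46p^3 − 32p^2 + 472p − 1232 = (p − 13)(p^4 + 14p^3 + 88p^2 + 408p + 1008) + (140p^3 + 704p^2 + 4768p + 11872)
  p^4 + 14p^3 + 88p^2 + 408p + 1008 = ((1/140)p + 157/2450)(140p^3 + 704p^2 + 4768p + 11872) + ((10816/1225)p^2 + (21632/1225)p + 43264/175)
  140p^3 + 704p^2 + 4768p + 11872 = ((42875/2704)p + 64925/1352)((10816/1225)p^2 + (21632/1225)p + 43264/175) + (0)
Last nonzero remainder: (10816/1225)p^2 + (21632/1225)p + 43264/175. Dividing through by 10816/1225 gives the monic gcd p^2 + 2p + 28.

p^2 + 2p + 28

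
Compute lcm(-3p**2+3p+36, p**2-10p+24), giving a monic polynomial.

p**3-7p**2-6p+72

By polynomial division,
  -3p**2+3p+36 = (-3)(p**2-10p+24) + (-27p+108)
  p**2-10p+24 = (-(1/27)p+2/9)(-27p+108) + (0)
Last nonzero remainder: -27p+108. Dividing through by -27 gives the monic gcd p-4.
Then lcm(f, g) = f·g / gcd(f, g); expanding and making the result monic gives the answer.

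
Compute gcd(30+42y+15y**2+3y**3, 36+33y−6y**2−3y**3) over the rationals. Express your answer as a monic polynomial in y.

1+y

By polynomial division,
  3y**3+15y**2+42y+30 = (−1)(−3y**3−6y**2+33y+36) + (9y**2+75y+66)
  −3y**3−6y**2+33y+36 = (−(1/3)y+19/9)(9y**2+75y+66) + (−(310/3)y−310/3)
  9y**2+75y+66 = (−(27/310)y−99/155)(−(310/3)y−310/3) + (0)
Last nonzero remainder: −(310/3)y−310/3. Dividing through by −310/3 gives the monic gcd y+1.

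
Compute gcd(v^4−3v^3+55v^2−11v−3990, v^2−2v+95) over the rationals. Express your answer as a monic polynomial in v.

v^2−2v+95

Repeated division with remainder:
  v^4−3v^3+55v^2−11v−3990 = (v^2−v−42)(v^2−2v+95) + (0)
The last nonzero remainder v^2−2v+95 is already monic.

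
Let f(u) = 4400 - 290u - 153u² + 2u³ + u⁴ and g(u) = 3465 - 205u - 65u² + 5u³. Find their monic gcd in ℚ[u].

-11 + u

Apply the Euclidean algorithm:
  u⁴ + 2u³ - 153u² - 290u + 4400 = ((1/5)u + 3)(5u³ - 65u² - 205u + 3465) + (83u² - 368u - 5995)
  5u³ - 65u² - 205u + 3465 = ((5/83)u - 3555/6889)(83u² - 368u - 5995) + (-(232560/6889)u + 2558160/6889)
  83u² - 368u - 5995 = (-(571787/232560)u - 750901/46512)(-(232560/6889)u + 2558160/6889) + (0)
Last nonzero remainder: -(232560/6889)u + 2558160/6889. Dividing through by -232560/6889 gives the monic gcd u - 11.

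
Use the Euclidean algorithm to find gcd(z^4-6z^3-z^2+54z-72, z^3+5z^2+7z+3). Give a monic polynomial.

z+3

Apply the Euclidean algorithm:
  z^4-6z^3-z^2+54z-72 = (z-11)(z^3+5z^2+7z+3) + (47z^2+128z-39)
  z^3+5z^2+7z+3 = ((1/47)z+107/2209)(47z^2+128z-39) + ((3600/2209)z+10800/2209)
  47z^2+128z-39 = ((103823/3600)z-28717/3600)((3600/2209)z+10800/2209) + (0)
Last nonzero remainder: (3600/2209)z+10800/2209. Dividing through by 3600/2209 gives the monic gcd z+3.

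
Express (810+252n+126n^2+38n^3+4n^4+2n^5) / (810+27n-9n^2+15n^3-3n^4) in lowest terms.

Repeated division with remainder:
  2n^5+4n^4+38n^3+126n^2+252n+810 = (-(2/3)n-14/3)(-3n^4+15n^3-9n^2+27n+810) + (102n^3+102n^2+918n+4590)
  -3n^4+15n^3-9n^2+27n+810 = (-(1/34)n+3/17)(102n^3+102n^2+918n+4590) + (0)
Last nonzero remainder: 102n^3+102n^2+918n+4590. Dividing through by 102 gives the monic gcd n^3+n^2+9n+45.
Cancel n^3+n^2+9n+45 from numerator and denominator to get the reduced form.

(-18-2n-2n^2)/(-18+3n)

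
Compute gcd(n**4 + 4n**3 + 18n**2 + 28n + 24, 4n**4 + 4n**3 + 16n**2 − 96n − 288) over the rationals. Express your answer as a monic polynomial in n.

n**2 + 2n + 12

Euclidean algorithm in ℚ[n]:
  n**4 + 4n**3 + 18n**2 + 28n + 24 = (1/4)(4n**4 + 4n**3 + 16n**2 − 96n − 288) + (3n**3 + 14n**2 + 52n + 96)
  4n**4 + 4n**3 + 16n**2 − 96n − 288 = ((4/3)n − 44/9)(3n**3 + 14n**2 + 52n + 96) + ((136/9)n**2 + (272/9)n + 544/3)
  3n**3 + 14n**2 + 52n + 96 = ((27/136)n + 9/17)((136/9)n**2 + (272/9)n + 544/3) + (0)
Last nonzero remainder: (136/9)n**2 + (272/9)n + 544/3. Dividing through by 136/9 gives the monic gcd n**2 + 2n + 12.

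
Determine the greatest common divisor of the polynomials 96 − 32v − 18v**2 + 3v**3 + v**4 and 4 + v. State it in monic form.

4 + v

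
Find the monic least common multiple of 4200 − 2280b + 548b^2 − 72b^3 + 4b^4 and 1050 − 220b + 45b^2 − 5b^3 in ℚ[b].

By polynomial division,
  4b^4 − 72b^3 + 548b^2 − 2280b + 4200 = (−(4/5)b + 36/5)(−5b^3 + 45b^2 − 220b + 1050) + (48b^2 + 144b − 3360)
  −5b^3 + 45b^2 − 220b + 1050 = (−(5/48)b + 5/4)(48b^2 + 144b − 3360) + (−750b + 5250)
  48b^2 + 144b − 3360 = (−(8/125)b − 16/25)(−750b + 5250) + (0)
Last nonzero remainder: −750b + 5250. Dividing through by −750 gives the monic gcd b − 7.
Then lcm(f, g) = f·g / gcd(f, g); expanding and making the result monic gives the answer.

31500 − 19200b + 6300b^2 − 1384b^3 + 203b^4 − 20b^5 + b^6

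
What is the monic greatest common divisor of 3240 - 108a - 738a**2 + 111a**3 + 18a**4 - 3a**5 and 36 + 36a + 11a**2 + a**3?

By polynomial division,
  -3a**5 + 18a**4 + 111a**3 - 738a**2 - 108a + 3240 = (-3a**2 + 51a - 342)(a**3 + 11a**2 + 36a + 36) + (1296a**2 + 10368a + 15552)
  a**3 + 11a**2 + 36a + 36 = ((1/1296)a + 1/432)(1296a**2 + 10368a + 15552) + (0)
Last nonzero remainder: 1296a**2 + 10368a + 15552. Dividing through by 1296 gives the monic gcd a**2 + 8a + 12.

12 + 8a + a**2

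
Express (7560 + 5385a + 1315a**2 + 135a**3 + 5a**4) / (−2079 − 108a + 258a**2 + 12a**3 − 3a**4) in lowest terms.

(−360 − 85a − 5a**2)/(99 − 42a + 3a**2)

Repeated division with remainder:
  5a**4 + 135a**3 + 1315a**2 + 5385a + 7560 = (−5/3)(−3a**4 + 12a**3 + 258a**2 − 108a − 2079) + (155a**3 + 1745a**2 + 5205a + 4095)
  −3a**4 + 12a**3 + 258a**2 − 108a − 2079 = (−(3/155)a + 1419/4805)(155a**3 + 1745a**2 + 5205a + 4095) + (−(150480/961)a**2 − (1504800/961)a − 3160080/961)
  155a**3 + 1745a**2 + 5205a + 4095 = (−(29791/30096)a − 12493/10032)(−(150480/961)a**2 − (1504800/961)a − 3160080/961) + (0)
Last nonzero remainder: −(150480/961)a**2 − (1504800/961)a − 3160080/961. Dividing through by −150480/961 gives the monic gcd a**2 + 10a + 21.
Cancel a**2 + 10a + 21 from numerator and denominator to get the reduced form.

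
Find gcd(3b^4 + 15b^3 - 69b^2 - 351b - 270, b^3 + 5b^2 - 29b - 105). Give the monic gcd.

By polynomial division,
  3b^4 + 15b^3 - 69b^2 - 351b - 270 = (3b)(b^3 + 5b^2 - 29b - 105) + (18b^2 - 36b - 270)
  b^3 + 5b^2 - 29b - 105 = ((1/18)b + 7/18)(18b^2 - 36b - 270) + (0)
Last nonzero remainder: 18b^2 - 36b - 270. Dividing through by 18 gives the monic gcd b^2 - 2b - 15.

b^2 - 2b - 15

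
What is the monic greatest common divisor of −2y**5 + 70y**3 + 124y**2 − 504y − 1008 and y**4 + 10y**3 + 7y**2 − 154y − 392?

By polynomial division,
  −2y**5 + 70y**3 + 124y**2 − 504y − 1008 = (−2y + 20)(y**4 + 10y**3 + 7y**2 − 154y − 392) + (−116y**3 − 324y**2 + 1792y + 6832)
  y**4 + 10y**3 + 7y**2 − 154y − 392 = (−(1/116)y − 209/3364)(−116y**3 − 324y**2 + 1792y + 6832) + ((1950/841)y**2 + (13650/841)y + 27300/841)
  −116y**3 − 324y**2 + 1792y + 6832 = (−(48778/975)y + 205204/975)((1950/841)y**2 + (13650/841)y + 27300/841) + (0)
Last nonzero remainder: (1950/841)y**2 + (13650/841)y + 27300/841. Dividing through by 1950/841 gives the monic gcd y**2 + 7y + 14.

y**2 + 7y + 14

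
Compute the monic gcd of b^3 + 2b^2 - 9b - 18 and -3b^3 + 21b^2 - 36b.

b - 3

Repeated division with remainder:
  b^3 + 2b^2 - 9b - 18 = (-1/3)(-3b^3 + 21b^2 - 36b) + (9b^2 - 21b - 18)
  -3b^3 + 21b^2 - 36b = (-(1/3)b + 14/9)(9b^2 - 21b - 18) + (-(28/3)b + 28)
  9b^2 - 21b - 18 = (-(27/28)b - 9/14)(-(28/3)b + 28) + (0)
Last nonzero remainder: -(28/3)b + 28. Dividing through by -28/3 gives the monic gcd b - 3.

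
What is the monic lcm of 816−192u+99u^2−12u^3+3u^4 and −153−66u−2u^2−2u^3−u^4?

2448+1056u+185u^2+98u^3+18u^4+2u^5+u^6

Euclidean algorithm in ℚ[u]:
  3u^4−12u^3+99u^2−192u+816 = (−3)(−u^4−2u^3−2u^2−66u−153) + (−18u^3+93u^2−390u+357)
  −u^4−2u^3−2u^2−66u−153 = ((1/18)u+43/108)(−18u^3+93u^2−390u+357) + (−(625/36)u^2+(625/9)u−10625/36)
  −18u^3+93u^2−390u+357 = ((648/625)u−756/625)(−(625/36)u^2+(625/9)u−10625/36) + (0)
Last nonzero remainder: −(625/36)u^2+(625/9)u−10625/36. Dividing through by −625/36 gives the monic gcd u^2−4u+17.
Then lcm(f, g) = f·g / gcd(f, g); expanding and making the result monic gives the answer.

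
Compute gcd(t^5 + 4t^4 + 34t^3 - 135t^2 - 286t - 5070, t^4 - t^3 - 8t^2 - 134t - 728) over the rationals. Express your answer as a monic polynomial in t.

By polynomial division,
  t^5 + 4t^4 + 34t^3 - 135t^2 - 286t - 5070 = (t + 5)(t^4 - t^3 - 8t^2 - 134t - 728) + (47t^3 + 39t^2 + 1112t - 1430)
  t^4 - t^3 - 8t^2 - 134t - 728 = ((1/47)t - 86/2209)(47t^3 + 39t^2 + 1112t - 1430) + (-(66582/2209)t^2 - (133164/2209)t - 1731132/2209)
  47t^3 + 39t^2 + 1112t - 1430 = (-(103823/66582)t + 121495/66582)(-(66582/2209)t^2 - (133164/2209)t - 1731132/2209) + (0)
Last nonzero remainder: -(66582/2209)t^2 - (133164/2209)t - 1731132/2209. Dividing through by -66582/2209 gives the monic gcd t^2 + 2t + 26.

t^2 + 2t + 26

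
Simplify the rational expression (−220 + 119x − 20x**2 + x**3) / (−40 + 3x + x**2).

(44 − 15x + x**2)/(8 + x)

Repeated division with remainder:
  x**3 − 20x**2 + 119x − 220 = (x − 23)(x**2 + 3x − 40) + (228x − 1140)
  x**2 + 3x − 40 = ((1/228)x + 2/57)(228x − 1140) + (0)
Last nonzero remainder: 228x − 1140. Dividing through by 228 gives the monic gcd x − 5.
Cancel x − 5 from numerator and denominator to get the reduced form.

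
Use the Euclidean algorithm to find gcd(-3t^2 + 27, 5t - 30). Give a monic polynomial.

Apply the Euclidean algorithm:
  -3t^2 + 27 = (-(3/5)t - 18/5)(5t - 30) + (-81)
  5t - 30 = (-(5/81)t + 10/27)(-81) + (0)
The last nonzero remainder is the constant -81, so the polynomials are coprime and gcd = 1.

1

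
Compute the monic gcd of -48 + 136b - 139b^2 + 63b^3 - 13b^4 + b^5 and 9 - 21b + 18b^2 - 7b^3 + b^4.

3 - 4b + b^2

Euclidean algorithm in ℚ[b]:
  b^5 - 13b^4 + 63b^3 - 139b^2 + 136b - 48 = (b - 6)(b^4 - 7b^3 + 18b^2 - 21b + 9) + (3b^3 - 10b^2 + b + 6)
  b^4 - 7b^3 + 18b^2 - 21b + 9 = ((1/3)b - 11/9)(3b^3 - 10b^2 + b + 6) + ((49/9)b^2 - (196/9)b + 49/3)
  3b^3 - 10b^2 + b + 6 = ((27/49)b + 18/49)((49/9)b^2 - (196/9)b + 49/3) + (0)
Last nonzero remainder: (49/9)b^2 - (196/9)b + 49/3. Dividing through by 49/9 gives the monic gcd b^2 - 4b + 3.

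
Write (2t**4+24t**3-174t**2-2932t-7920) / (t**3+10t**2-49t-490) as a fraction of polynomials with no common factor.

Apply the Euclidean algorithm:
  2t**4+24t**3-174t**2-2932t-7920 = (2t+4)(t**3+10t**2-49t-490) + (-116t**2-1756t-5960)
  t**3+10t**2-49t-490 = (-(1/116)t+149/3364)(-116t**2-1756t-5960) + (-(19008/841)t-190080/841)
  -116t**2-1756t-5960 = ((24389/4752)t+125309/4752)(-(19008/841)t-190080/841) + (0)
Last nonzero remainder: -(19008/841)t-190080/841. Dividing through by -19008/841 gives the monic gcd t+10.
Cancel t+10 from numerator and denominator to get the reduced form.

(2t**3+4t**2-214t-792)/(t**2-49)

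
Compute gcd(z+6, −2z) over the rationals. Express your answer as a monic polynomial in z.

Apply the Euclidean algorithm:
  z+6 = (−1/2)(−2z) + (6)
  −2z = (−(1/3)z)(6) + (0)
The last nonzero remainder is the constant 6, so the polynomials are coprime and gcd = 1.

1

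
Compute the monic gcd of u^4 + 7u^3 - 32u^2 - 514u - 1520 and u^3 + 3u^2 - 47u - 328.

Euclidean algorithm in ℚ[u]:
  u^4 + 7u^3 - 32u^2 - 514u - 1520 = (u + 4)(u^3 + 3u^2 - 47u - 328) + (3u^2 + 2u - 208)
  u^3 + 3u^2 - 47u - 328 = ((1/3)u + 7/9)(3u^2 + 2u - 208) + ((187/9)u - 1496/9)
  3u^2 + 2u - 208 = ((27/187)u + 234/187)((187/9)u - 1496/9) + (0)
Last nonzero remainder: (187/9)u - 1496/9. Dividing through by 187/9 gives the monic gcd u - 8.

u - 8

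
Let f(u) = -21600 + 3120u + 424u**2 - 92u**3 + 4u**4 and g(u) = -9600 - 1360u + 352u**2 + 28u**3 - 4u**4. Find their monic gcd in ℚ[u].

-60 - 4u + u**2

By polynomial division,
  4u**4 - 92u**3 + 424u**2 + 3120u - 21600 = (-1)(-4u**4 + 28u**3 + 352u**2 - 1360u - 9600) + (-64u**3 + 776u**2 + 1760u - 31200)
  -4u**4 + 28u**3 + 352u**2 - 1360u - 9600 = ((1/16)u + 41/128)(-64u**3 + 776u**2 + 1760u - 31200) + (-(105/16)u**2 + (105/4)u + 1575/4)
  -64u**3 + 776u**2 + 1760u - 31200 = ((1024/105)u - 1664/21)(-(105/16)u**2 + (105/4)u + 1575/4) + (0)
Last nonzero remainder: -(105/16)u**2 + (105/4)u + 1575/4. Dividing through by -105/16 gives the monic gcd u**2 - 4u - 60.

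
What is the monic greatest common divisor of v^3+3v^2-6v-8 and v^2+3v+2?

v+1

By polynomial division,
  v^3+3v^2-6v-8 = (v)(v^2+3v+2) + (-8v-8)
  v^2+3v+2 = (-(1/8)v-1/4)(-8v-8) + (0)
Last nonzero remainder: -8v-8. Dividing through by -8 gives the monic gcd v+1.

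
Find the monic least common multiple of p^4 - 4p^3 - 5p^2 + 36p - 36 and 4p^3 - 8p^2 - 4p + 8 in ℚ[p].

p^6 - 4p^5 - 6p^4 + 40p^3 - 31p^2 - 36p + 36

Repeated division with remainder:
  p^4 - 4p^3 - 5p^2 + 36p - 36 = ((1/4)p - 1/2)(4p^3 - 8p^2 - 4p + 8) + (-8p^2 + 32p - 32)
  4p^3 - 8p^2 - 4p + 8 = (-(1/2)p - 1)(-8p^2 + 32p - 32) + (12p - 24)
  -8p^2 + 32p - 32 = (-(2/3)p + 4/3)(12p - 24) + (0)
Last nonzero remainder: 12p - 24. Dividing through by 12 gives the monic gcd p - 2.
Then lcm(f, g) = f·g / gcd(f, g); expanding and making the result monic gives the answer.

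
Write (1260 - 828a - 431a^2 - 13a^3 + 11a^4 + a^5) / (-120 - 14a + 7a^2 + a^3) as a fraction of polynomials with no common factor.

Repeated division with remainder:
  a^5 + 11a^4 - 13a^3 - 431a^2 - 828a + 1260 = (a^2 + 4a - 27)(a^3 + 7a^2 - 14a - 120) + (-66a^2 - 726a - 1980)
  a^3 + 7a^2 - 14a - 120 = (-(1/66)a + 2/33)(-66a^2 - 726a - 1980) + (0)
Last nonzero remainder: -66a^2 - 726a - 1980. Dividing through by -66 gives the monic gcd a^2 + 11a + 30.
Cancel a^2 + 11a + 30 from numerator and denominator to get the reduced form.

(42 - 43a + a^3)/(-4 + a)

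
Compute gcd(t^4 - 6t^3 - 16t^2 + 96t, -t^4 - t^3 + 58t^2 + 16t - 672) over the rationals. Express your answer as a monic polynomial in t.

t^3 - 6t^2 - 16t + 96

By polynomial division,
  t^4 - 6t^3 - 16t^2 + 96t = (-1)(-t^4 - t^3 + 58t^2 + 16t - 672) + (-7t^3 + 42t^2 + 112t - 672)
  -t^4 - t^3 + 58t^2 + 16t - 672 = ((1/7)t + 1)(-7t^3 + 42t^2 + 112t - 672) + (0)
Last nonzero remainder: -7t^3 + 42t^2 + 112t - 672. Dividing through by -7 gives the monic gcd t^3 - 6t^2 - 16t + 96.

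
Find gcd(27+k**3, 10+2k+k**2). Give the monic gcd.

1

Euclidean algorithm in ℚ[k]:
  k**3+27 = (k−2)(k**2+2k+10) + (−6k+47)
  k**2+2k+10 = (−(1/6)k−59/36)(−6k+47) + (3133/36)
  −6k+47 = (−(216/3133)k+1692/3133)(3133/36) + (0)
The last nonzero remainder is the constant 3133/36, so the polynomials are coprime and gcd = 1.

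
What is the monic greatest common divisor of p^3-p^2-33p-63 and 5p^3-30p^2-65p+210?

p^2-4p-21

Repeated division with remainder:
  p^3-p^2-33p-63 = (1/5)(5p^3-30p^2-65p+210) + (5p^2-20p-105)
  5p^3-30p^2-65p+210 = (p-2)(5p^2-20p-105) + (0)
Last nonzero remainder: 5p^2-20p-105. Dividing through by 5 gives the monic gcd p^2-4p-21.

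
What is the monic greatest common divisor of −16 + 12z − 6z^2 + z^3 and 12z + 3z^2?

Repeated division with remainder:
  z^3 − 6z^2 + 12z − 16 = ((1/3)z − 10/3)(3z^2 + 12z) + (52z − 16)
  3z^2 + 12z = ((3/52)z + 42/169)(52z − 16) + (672/169)
  52z − 16 = ((2197/168)z − 169/42)(672/169) + (0)
The last nonzero remainder is the constant 672/169, so the polynomials are coprime and gcd = 1.

1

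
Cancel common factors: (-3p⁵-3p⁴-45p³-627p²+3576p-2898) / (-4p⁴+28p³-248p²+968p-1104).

(3p²+18p-21)/(4p-8)

By polynomial division,
  -3p⁵-3p⁴-45p³-627p²+3576p-2898 = ((3/4)p+6)(-4p⁴+28p³-248p²+968p-1104) + (-27p³+135p²-1404p+3726)
  -4p⁴+28p³-248p²+968p-1104 = ((4/27)p-8/27)(-27p³+135p²-1404p+3726) + (0)
Last nonzero remainder: -27p³+135p²-1404p+3726. Dividing through by -27 gives the monic gcd p³-5p²+52p-138.
Cancel p³-5p²+52p-138 from numerator and denominator to get the reduced form.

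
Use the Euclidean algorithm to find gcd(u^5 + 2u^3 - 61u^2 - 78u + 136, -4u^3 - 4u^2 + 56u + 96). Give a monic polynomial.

u^2 - 2u - 8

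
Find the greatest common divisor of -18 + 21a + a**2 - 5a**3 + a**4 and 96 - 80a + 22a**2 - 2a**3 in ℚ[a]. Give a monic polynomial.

-3 + a

Euclidean algorithm in ℚ[a]:
  a**4 - 5a**3 + a**2 + 21a - 18 = (-(1/2)a - 3)(-2a**3 + 22a**2 - 80a + 96) + (27a**2 - 171a + 270)
  -2a**3 + 22a**2 - 80a + 96 = (-(2/27)a + 28/81)(27a**2 - 171a + 270) + (-(8/9)a + 8/3)
  27a**2 - 171a + 270 = (-(243/8)a + 405/4)(-(8/9)a + 8/3) + (0)
Last nonzero remainder: -(8/9)a + 8/3. Dividing through by -8/9 gives the monic gcd a - 3.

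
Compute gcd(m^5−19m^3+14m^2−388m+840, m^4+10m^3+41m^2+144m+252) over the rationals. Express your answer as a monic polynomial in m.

Repeated division with remainder:
  m^5−19m^3+14m^2−388m+840 = (m−10)(m^4+10m^3+41m^2+144m+252) + (40m^3+280m^2+800m+3360)
  m^4+10m^3+41m^2+144m+252 = ((1/40)m+3/40)(40m^3+280m^2+800m+3360) + (0)
Last nonzero remainder: 40m^3+280m^2+800m+3360. Dividing through by 40 gives the monic gcd m^3+7m^2+20m+84.

m^3+7m^2+20m+84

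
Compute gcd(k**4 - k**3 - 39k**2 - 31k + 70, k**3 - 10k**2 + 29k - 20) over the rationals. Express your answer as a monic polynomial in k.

Repeated division with remainder:
  k**4 - k**3 - 39k**2 - 31k + 70 = (k + 9)(k**3 - 10k**2 + 29k - 20) + (22k**2 - 272k + 250)
  k**3 - 10k**2 + 29k - 20 = ((1/22)k + 13/121)(22k**2 - 272k + 250) + ((5670/121)k - 5670/121)
  22k**2 - 272k + 250 = ((1331/2835)k - 3025/567)((5670/121)k - 5670/121) + (0)
Last nonzero remainder: (5670/121)k - 5670/121. Dividing through by 5670/121 gives the monic gcd k - 1.

k - 1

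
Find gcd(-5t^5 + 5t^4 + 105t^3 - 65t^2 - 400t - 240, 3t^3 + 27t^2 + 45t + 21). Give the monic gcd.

By polynomial division,
  -5t^5 + 5t^4 + 105t^3 - 65t^2 - 400t - 240 = (-(5/3)t^2 + (50/3)t - 90)(3t^3 + 27t^2 + 45t + 21) + (1650t^2 + 3300t + 1650)
  3t^3 + 27t^2 + 45t + 21 = ((1/550)t + 7/550)(1650t^2 + 3300t + 1650) + (0)
Last nonzero remainder: 1650t^2 + 3300t + 1650. Dividing through by 1650 gives the monic gcd t^2 + 2t + 1.

t^2 + 2t + 1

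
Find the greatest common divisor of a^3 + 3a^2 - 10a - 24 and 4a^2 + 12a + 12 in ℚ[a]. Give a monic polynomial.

By polynomial division,
  a^3 + 3a^2 - 10a - 24 = ((1/4)a)(4a^2 + 12a + 12) + (-13a - 24)
  4a^2 + 12a + 12 = (-(4/13)a - 60/169)(-13a - 24) + (588/169)
  -13a - 24 = (-(2197/588)a - 338/49)(588/169) + (0)
The last nonzero remainder is the constant 588/169, so the polynomials are coprime and gcd = 1.

1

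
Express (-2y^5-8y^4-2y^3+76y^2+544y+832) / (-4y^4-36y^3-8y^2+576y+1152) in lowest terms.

(y^3+4y^2+17y+26)/(2y^2+18y+36)

Euclidean algorithm in ℚ[y]:
  -2y^5-8y^4-2y^3+76y^2+544y+832 = ((1/2)y-5/2)(-4y^4-36y^3-8y^2+576y+1152) + (-88y^3-232y^2+1408y+3712)
  -4y^4-36y^3-8y^2+576y+1152 = ((1/22)y+35/121)(-88y^3-232y^2+1408y+3712) + (-(592/121)y^2+9472/121)
  -88y^3-232y^2+1408y+3712 = ((1331/74)y+3509/74)(-(592/121)y^2+9472/121) + (0)
Last nonzero remainder: -(592/121)y^2+9472/121. Dividing through by -592/121 gives the monic gcd y^2-16.
Cancel y^2-16 from numerator and denominator to get the reduced form.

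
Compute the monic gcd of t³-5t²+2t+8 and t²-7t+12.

Apply the Euclidean algorithm:
  t³-5t²+2t+8 = (t+2)(t²-7t+12) + (4t-16)
  t²-7t+12 = ((1/4)t-3/4)(4t-16) + (0)
Last nonzero remainder: 4t-16. Dividing through by 4 gives the monic gcd t-4.

t-4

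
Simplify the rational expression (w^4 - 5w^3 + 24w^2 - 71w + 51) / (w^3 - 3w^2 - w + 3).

(w^2 - w + 17)/(w + 1)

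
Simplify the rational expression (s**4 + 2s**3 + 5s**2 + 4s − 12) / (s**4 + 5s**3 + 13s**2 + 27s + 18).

(s**2 + s − 2)/(s**2 + 4s + 3)

By polynomial division,
  s**4 + 2s**3 + 5s**2 + 4s − 12 = (s**4 + 5s**3 + 13s**2 + 27s + 18) + (−3s**3 − 8s**2 − 23s − 30)
  s**4 + 5s**3 + 13s**2 + 27s + 18 = (−(1/3)s − 7/9)(−3s**3 − 8s**2 − 23s − 30) + (−(8/9)s**2 − (8/9)s − 16/3)
  −3s**3 − 8s**2 − 23s − 30 = ((27/8)s + 45/8)(−(8/9)s**2 − (8/9)s − 16/3) + (0)
Last nonzero remainder: −(8/9)s**2 − (8/9)s − 16/3. Dividing through by −8/9 gives the monic gcd s**2 + s + 6.
Cancel s**2 + s + 6 from numerator and denominator to get the reduced form.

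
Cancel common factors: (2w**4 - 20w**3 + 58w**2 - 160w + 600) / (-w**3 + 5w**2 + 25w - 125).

Repeated division with remainder:
  2w**4 - 20w**3 + 58w**2 - 160w + 600 = (-2w + 10)(-w**3 + 5w**2 + 25w - 125) + (58w**2 - 660w + 1850)
  -w**3 + 5w**2 + 25w - 125 = (-(1/58)w - 185/1682)(58w**2 - 660w + 1850) + (-(13200/841)w + 66000/841)
  58w**2 - 660w + 1850 = (-(24389/6600)w + 31117/1320)(-(13200/841)w + 66000/841) + (0)
Last nonzero remainder: -(13200/841)w + 66000/841. Dividing through by -13200/841 gives the monic gcd w - 5.
Cancel w - 5 from numerator and denominator to get the reduced form.

(-2w**3 + 10w**2 - 8w + 120)/(w**2 - 25)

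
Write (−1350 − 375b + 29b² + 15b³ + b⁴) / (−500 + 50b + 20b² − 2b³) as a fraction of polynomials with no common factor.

(−54 − 15b − b²)/(−20 + 2b)

Repeated division with remainder:
  b⁴ + 15b³ + 29b² − 375b − 1350 = (−(1/2)b − 25/2)(−2b³ + 20b² + 50b − 500) + (304b² − 7600)
  −2b³ + 20b² + 50b − 500 = (−(1/152)b + 5/76)(304b² − 7600) + (0)
Last nonzero remainder: 304b² − 7600. Dividing through by 304 gives the monic gcd b² − 25.
Cancel b² − 25 from numerator and denominator to get the reduced form.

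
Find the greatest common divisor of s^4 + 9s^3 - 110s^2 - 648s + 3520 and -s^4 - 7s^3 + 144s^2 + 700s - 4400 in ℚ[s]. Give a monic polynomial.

s^3 + 17s^2 + 26s - 440

Repeated division with remainder:
  s^4 + 9s^3 - 110s^2 - 648s + 3520 = (-1)(-s^4 - 7s^3 + 144s^2 + 700s - 4400) + (2s^3 + 34s^2 + 52s - 880)
  -s^4 - 7s^3 + 144s^2 + 700s - 4400 = (-(1/2)s + 5)(2s^3 + 34s^2 + 52s - 880) + (0)
Last nonzero remainder: 2s^3 + 34s^2 + 52s - 880. Dividing through by 2 gives the monic gcd s^3 + 17s^2 + 26s - 440.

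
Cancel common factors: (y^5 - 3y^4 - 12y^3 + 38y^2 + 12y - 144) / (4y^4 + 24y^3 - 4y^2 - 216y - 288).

Euclidean algorithm in ℚ[y]:
  y^5 - 3y^4 - 12y^3 + 38y^2 + 12y - 144 = ((1/4)y - 9/4)(4y^4 + 24y^3 - 4y^2 - 216y - 288) + (43y^3 + 83y^2 - 402y - 792)
  4y^4 + 24y^3 - 4y^2 - 216y - 288 = ((4/43)y + 700/1849)(43y^3 + 83y^2 - 402y - 792) + ((3648/1849)y^2 + (18240/1849)y + 21888/1849)
  43y^3 + 83y^2 - 402y - 792 = ((79507/3648)y - 20339/304)((3648/1849)y^2 + (18240/1849)y + 21888/1849) + (0)
Last nonzero remainder: (3648/1849)y^2 + (18240/1849)y + 21888/1849. Dividing through by 3648/1849 gives the monic gcd y^2 + 5y + 6.
Cancel y^2 + 5y + 6 from numerator and denominator to get the reduced form.

(y^3 - 8y^2 + 22y - 24)/(4y^2 + 4y - 48)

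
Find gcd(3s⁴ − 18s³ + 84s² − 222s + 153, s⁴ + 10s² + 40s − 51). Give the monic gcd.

s³ − 3s² + 19s − 17

Repeated division with remainder:
  3s⁴ − 18s³ + 84s² − 222s + 153 = (3)(s⁴ + 10s² + 40s − 51) + (−18s³ + 54s² − 342s + 306)
  s⁴ + 10s² + 40s − 51 = (−(1/18)s − 1/6)(−18s³ + 54s² − 342s + 306) + (0)
Last nonzero remainder: −18s³ + 54s² − 342s + 306. Dividing through by −18 gives the monic gcd s³ − 3s² + 19s − 17.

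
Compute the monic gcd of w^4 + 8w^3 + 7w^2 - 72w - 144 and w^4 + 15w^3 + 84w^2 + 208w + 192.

w^3 + 11w^2 + 40w + 48

Repeated division with remainder:
  w^4 + 8w^3 + 7w^2 - 72w - 144 = (w^4 + 15w^3 + 84w^2 + 208w + 192) + (-7w^3 - 77w^2 - 280w - 336)
  w^4 + 15w^3 + 84w^2 + 208w + 192 = (-(1/7)w - 4/7)(-7w^3 - 77w^2 - 280w - 336) + (0)
Last nonzero remainder: -7w^3 - 77w^2 - 280w - 336. Dividing through by -7 gives the monic gcd w^3 + 11w^2 + 40w + 48.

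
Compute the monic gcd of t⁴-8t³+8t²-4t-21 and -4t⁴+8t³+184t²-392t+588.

Repeated division with remainder:
  t⁴-8t³+8t²-4t-21 = (-1/4)(-4t⁴+8t³+184t²-392t+588) + (-6t³+54t²-102t+126)
  -4t⁴+8t³+184t²-392t+588 = ((2/3)t+14/3)(-6t³+54t²-102t+126) + (0)
Last nonzero remainder: -6t³+54t²-102t+126. Dividing through by -6 gives the monic gcd t³-9t²+17t-21.

t³-9t²+17t-21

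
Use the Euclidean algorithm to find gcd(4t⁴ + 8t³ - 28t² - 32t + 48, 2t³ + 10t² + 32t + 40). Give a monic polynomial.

t + 2

Repeated division with remainder:
  4t⁴ + 8t³ - 28t² - 32t + 48 = (2t - 6)(2t³ + 10t² + 32t + 40) + (-32t² + 80t + 288)
  2t³ + 10t² + 32t + 40 = (-(1/16)t - 15/32)(-32t² + 80t + 288) + ((175/2)t + 175)
  -32t² + 80t + 288 = (-(64/175)t + 288/175)((175/2)t + 175) + (0)
Last nonzero remainder: (175/2)t + 175. Dividing through by 175/2 gives the monic gcd t + 2.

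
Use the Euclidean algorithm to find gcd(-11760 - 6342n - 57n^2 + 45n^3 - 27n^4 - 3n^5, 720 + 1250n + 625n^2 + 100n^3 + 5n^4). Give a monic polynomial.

Repeated division with remainder:
  -3n^5 - 27n^4 + 45n^3 - 57n^2 - 6342n - 11760 = (-(3/5)n + 33/5)(5n^4 + 100n^3 + 625n^2 + 1250n + 720) + (-240n^3 - 3432n^2 - 14160n - 16512)
  5n^4 + 100n^3 + 625n^2 + 1250n + 720 = (-(1/48)n - 19/160)(-240n^3 - 3432n^2 - 14160n - 16512) + (-(1551/20)n^2 - (1551/2)n - 6204/5)
  -240n^3 - 3432n^2 - 14160n - 16512 = ((1600/517)n + 6880/517)(-(1551/20)n^2 - (1551/2)n - 6204/5) + (0)
Last nonzero remainder: -(1551/20)n^2 - (1551/2)n - 6204/5. Dividing through by -1551/20 gives the monic gcd n^2 + 10n + 16.

16 + 10n + n^2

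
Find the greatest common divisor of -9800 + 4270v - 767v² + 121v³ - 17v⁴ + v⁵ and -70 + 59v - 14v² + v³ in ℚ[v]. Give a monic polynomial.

35 - 12v + v²

By polynomial division,
  v⁵ - 17v⁴ + 121v³ - 767v² + 4270v - 9800 = (v² - 3v + 20)(v³ - 14v² + 59v - 70) + (-240v² + 2880v - 8400)
  v³ - 14v² + 59v - 70 = (-(1/240)v + 1/120)(-240v² + 2880v - 8400) + (0)
Last nonzero remainder: -240v² + 2880v - 8400. Dividing through by -240 gives the monic gcd v² - 12v + 35.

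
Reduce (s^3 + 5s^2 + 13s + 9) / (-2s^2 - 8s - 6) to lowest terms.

By polynomial division,
  s^3 + 5s^2 + 13s + 9 = (-(1/2)s - 1/2)(-2s^2 - 8s - 6) + (6s + 6)
  -2s^2 - 8s - 6 = (-(1/3)s - 1)(6s + 6) + (0)
Last nonzero remainder: 6s + 6. Dividing through by 6 gives the monic gcd s + 1.
Cancel s + 1 from numerator and denominator to get the reduced form.

(-s^2 - 4s - 9)/(2s + 6)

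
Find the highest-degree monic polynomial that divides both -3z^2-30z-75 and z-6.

1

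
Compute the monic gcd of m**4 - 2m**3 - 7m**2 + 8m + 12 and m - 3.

By polynomial division,
  m**4 - 2m**3 - 7m**2 + 8m + 12 = (m**3 + m**2 - 4m - 4)(m - 3) + (0)
The last nonzero remainder m - 3 is already monic.

m - 3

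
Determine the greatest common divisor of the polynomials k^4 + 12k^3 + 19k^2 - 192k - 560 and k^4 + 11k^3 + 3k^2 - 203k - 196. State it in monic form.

k^2 + 3k - 28

Euclidean algorithm in ℚ[k]:
  k^4 + 12k^3 + 19k^2 - 192k - 560 = (k^4 + 11k^3 + 3k^2 - 203k - 196) + (k^3 + 16k^2 + 11k - 364)
  k^4 + 11k^3 + 3k^2 - 203k - 196 = (k - 5)(k^3 + 16k^2 + 11k - 364) + (72k^2 + 216k - 2016)
  k^3 + 16k^2 + 11k - 364 = ((1/72)k + 13/72)(72k^2 + 216k - 2016) + (0)
Last nonzero remainder: 72k^2 + 216k - 2016. Dividing through by 72 gives the monic gcd k^2 + 3k - 28.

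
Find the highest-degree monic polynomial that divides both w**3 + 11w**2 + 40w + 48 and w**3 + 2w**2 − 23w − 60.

By polynomial division,
  w**3 + 11w**2 + 40w + 48 = (w**3 + 2w**2 − 23w − 60) + (9w**2 + 63w + 108)
  w**3 + 2w**2 − 23w − 60 = ((1/9)w − 5/9)(9w**2 + 63w + 108) + (0)
Last nonzero remainder: 9w**2 + 63w + 108. Dividing through by 9 gives the monic gcd w**2 + 7w + 12.

w**2 + 7w + 12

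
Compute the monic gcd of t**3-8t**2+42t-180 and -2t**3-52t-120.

Repeated division with remainder:
  t**3-8t**2+42t-180 = (-1/2)(-2t**3-52t-120) + (-8t**2+16t-240)
  -2t**3-52t-120 = ((1/4)t+1/2)(-8t**2+16t-240) + (0)
Last nonzero remainder: -8t**2+16t-240. Dividing through by -8 gives the monic gcd t**2-2t+30.

t**2-2t+30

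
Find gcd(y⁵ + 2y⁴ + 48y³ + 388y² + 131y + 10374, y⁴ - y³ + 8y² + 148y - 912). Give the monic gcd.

Repeated division with remainder:
  y⁵ + 2y⁴ + 48y³ + 388y² + 131y + 10374 = (y + 3)(y⁴ - y³ + 8y² + 148y - 912) + (43y³ + 216y² + 599y + 13110)
  y⁴ - y³ + 8y² + 148y - 912 = ((1/43)y - 259/1849)(43y³ + 216y² + 599y + 13110) + ((44979/1849)y² - (134937/1849)y + 1709202/1849)
  43y³ + 216y² + 599y + 13110 = ((79507/44979)y + 212635/14993)((44979/1849)y² - (134937/1849)y + 1709202/1849) + (0)
Last nonzero remainder: (44979/1849)y² - (134937/1849)y + 1709202/1849. Dividing through by 44979/1849 gives the monic gcd y² - 3y + 38.

y² - 3y + 38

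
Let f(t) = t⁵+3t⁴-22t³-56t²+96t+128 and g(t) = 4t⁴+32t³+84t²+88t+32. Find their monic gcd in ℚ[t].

t²+5t+4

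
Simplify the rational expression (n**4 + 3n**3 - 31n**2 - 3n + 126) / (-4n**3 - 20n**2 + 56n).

(-n**3 + 4n**2 + 3n - 18)/(4n**2 - 8n)

Euclidean algorithm in ℚ[n]:
  n**4 + 3n**3 - 31n**2 - 3n + 126 = (-(1/4)n + 1/2)(-4n**3 - 20n**2 + 56n) + (-7n**2 - 31n + 126)
  -4n**3 - 20n**2 + 56n = ((4/7)n + 16/49)(-7n**2 - 31n + 126) + (-(288/49)n - 288/7)
  -7n**2 - 31n + 126 = ((343/288)n - 49/16)(-(288/49)n - 288/7) + (0)
Last nonzero remainder: -(288/49)n - 288/7. Dividing through by -288/49 gives the monic gcd n + 7.
Cancel n + 7 from numerator and denominator to get the reduced form.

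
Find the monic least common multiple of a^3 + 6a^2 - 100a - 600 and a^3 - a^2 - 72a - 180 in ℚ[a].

a^4 + 9a^3 - 82a^2 - 900a - 1800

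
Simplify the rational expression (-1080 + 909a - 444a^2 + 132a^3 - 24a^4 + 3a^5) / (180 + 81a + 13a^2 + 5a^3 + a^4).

Repeated division with remainder:
  3a^5 - 24a^4 + 132a^3 - 444a^2 + 909a - 1080 = (3a - 39)(a^4 + 5a^3 + 13a^2 + 81a + 180) + (288a^3 - 180a^2 + 3528a + 5940)
  a^4 + 5a^3 + 13a^2 + 81a + 180 = ((1/288)a + 5/256)(288a^3 - 180a^2 + 3528a + 5940) + ((273/64)a^2 - (273/32)a + 4095/64)
  288a^3 - 180a^2 + 3528a + 5940 = ((6144/91)a + 8448/91)((273/64)a^2 - (273/32)a + 4095/64) + (0)
Last nonzero remainder: (273/64)a^2 - (273/32)a + 4095/64. Dividing through by 273/64 gives the monic gcd a^2 - 2a + 15.
Cancel a^2 - 2a + 15 from numerator and denominator to get the reduced form.

(-72 + 51a - 18a^2 + 3a^3)/(12 + 7a + a^2)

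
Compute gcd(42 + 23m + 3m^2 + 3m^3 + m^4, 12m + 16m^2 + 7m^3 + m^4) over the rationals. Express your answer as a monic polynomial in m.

6 + 5m + m^2

Euclidean algorithm in ℚ[m]:
  m^4 + 3m^3 + 3m^2 + 23m + 42 = (m^4 + 7m^3 + 16m^2 + 12m) + (-4m^3 - 13m^2 + 11m + 42)
  m^4 + 7m^3 + 16m^2 + 12m = (-(1/4)m - 15/16)(-4m^3 - 13m^2 + 11m + 42) + ((105/16)m^2 + (525/16)m + 315/8)
  -4m^3 - 13m^2 + 11m + 42 = (-(64/105)m + 16/15)((105/16)m^2 + (525/16)m + 315/8) + (0)
Last nonzero remainder: (105/16)m^2 + (525/16)m + 315/8. Dividing through by 105/16 gives the monic gcd m^2 + 5m + 6.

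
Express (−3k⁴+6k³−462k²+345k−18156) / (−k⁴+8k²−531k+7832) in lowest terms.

(3k²+3k+204)/(k²+3k−88)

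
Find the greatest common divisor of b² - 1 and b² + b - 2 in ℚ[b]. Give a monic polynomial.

b - 1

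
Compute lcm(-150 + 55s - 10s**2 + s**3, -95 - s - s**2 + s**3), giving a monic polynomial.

-2850 + 445s - 120s**2 + 34s**3 - 6s**4 + s**5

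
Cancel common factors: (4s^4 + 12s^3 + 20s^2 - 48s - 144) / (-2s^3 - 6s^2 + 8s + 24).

(-2s^2 - 6s - 18)/(s + 3)

By polynomial division,
  4s^4 + 12s^3 + 20s^2 - 48s - 144 = (-2s)(-2s^3 - 6s^2 + 8s + 24) + (36s^2 - 144)
  -2s^3 - 6s^2 + 8s + 24 = (-(1/18)s - 1/6)(36s^2 - 144) + (0)
Last nonzero remainder: 36s^2 - 144. Dividing through by 36 gives the monic gcd s^2 - 4.
Cancel s^2 - 4 from numerator and denominator to get the reduced form.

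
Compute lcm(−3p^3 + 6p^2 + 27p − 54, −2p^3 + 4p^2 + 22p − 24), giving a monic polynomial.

Apply the Euclidean algorithm:
  −3p^3 + 6p^2 + 27p − 54 = (3/2)(−2p^3 + 4p^2 + 22p − 24) + (−6p − 18)
  −2p^3 + 4p^2 + 22p − 24 = ((1/3)p^2 − (5/3)p + 4/3)(−6p − 18) + (0)
Last nonzero remainder: −6p − 18. Dividing through by −6 gives the monic gcd p + 3.
Then lcm(f, g) = f·g / gcd(f, g); expanding and making the result monic gives the answer.

p^5 − 7p^4 + 5p^3 + 55p^2 − 126p + 72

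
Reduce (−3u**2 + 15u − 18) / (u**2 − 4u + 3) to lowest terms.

Apply the Euclidean algorithm:
  −3u**2 + 15u − 18 = (−3)(u**2 − 4u + 3) + (3u − 9)
  u**2 − 4u + 3 = ((1/3)u − 1/3)(3u − 9) + (0)
Last nonzero remainder: 3u − 9. Dividing through by 3 gives the monic gcd u − 3.
Cancel u − 3 from numerator and denominator to get the reduced form.

(−3u + 6)/(u − 1)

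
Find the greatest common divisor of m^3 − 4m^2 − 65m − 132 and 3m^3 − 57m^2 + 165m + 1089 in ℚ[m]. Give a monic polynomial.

m^2 − 8m − 33

Repeated division with remainder:
  m^3 − 4m^2 − 65m − 132 = (1/3)(3m^3 − 57m^2 + 165m + 1089) + (15m^2 − 120m − 495)
  3m^3 − 57m^2 + 165m + 1089 = ((1/5)m − 11/5)(15m^2 − 120m − 495) + (0)
Last nonzero remainder: 15m^2 − 120m − 495. Dividing through by 15 gives the monic gcd m^2 − 8m − 33.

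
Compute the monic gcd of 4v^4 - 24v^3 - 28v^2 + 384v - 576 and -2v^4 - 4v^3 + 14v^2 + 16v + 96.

v^2 + v - 12

Apply the Euclidean algorithm:
  4v^4 - 24v^3 - 28v^2 + 384v - 576 = (-2)(-2v^4 - 4v^3 + 14v^2 + 16v + 96) + (-32v^3 + 416v - 384)
  -2v^4 - 4v^3 + 14v^2 + 16v + 96 = ((1/16)v + 1/8)(-32v^3 + 416v - 384) + (-12v^2 - 12v + 144)
  -32v^3 + 416v - 384 = ((8/3)v - 8/3)(-12v^2 - 12v + 144) + (0)
Last nonzero remainder: -12v^2 - 12v + 144. Dividing through by -12 gives the monic gcd v^2 + v - 12.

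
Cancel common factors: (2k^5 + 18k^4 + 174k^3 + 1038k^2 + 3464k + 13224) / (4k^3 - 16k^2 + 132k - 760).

By polynomial division,
  2k^5 + 18k^4 + 174k^3 + 1038k^2 + 3464k + 13224 = ((1/2)k^2 + (13/2)k + 53)(4k^3 - 16k^2 + 132k - 760) + (1408k^2 + 1408k + 53504)
  4k^3 - 16k^2 + 132k - 760 = ((1/352)k - 5/352)(1408k^2 + 1408k + 53504) + (0)
Last nonzero remainder: 1408k^2 + 1408k + 53504. Dividing through by 1408 gives the monic gcd k^2 + k + 38.
Cancel k^2 + k + 38 from numerator and denominator to get the reduced form.

(k^3 + 8k^2 + 41k + 174)/(2k - 10)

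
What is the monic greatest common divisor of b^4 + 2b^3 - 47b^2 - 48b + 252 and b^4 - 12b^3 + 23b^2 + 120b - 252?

b^3 - 5b^2 - 12b + 36

Euclidean algorithm in ℚ[b]:
  b^4 + 2b^3 - 47b^2 - 48b + 252 = (b^4 - 12b^3 + 23b^2 + 120b - 252) + (14b^3 - 70b^2 - 168b + 504)
  b^4 - 12b^3 + 23b^2 + 120b - 252 = ((1/14)b - 1/2)(14b^3 - 70b^2 - 168b + 504) + (0)
Last nonzero remainder: 14b^3 - 70b^2 - 168b + 504. Dividing through by 14 gives the monic gcd b^3 - 5b^2 - 12b + 36.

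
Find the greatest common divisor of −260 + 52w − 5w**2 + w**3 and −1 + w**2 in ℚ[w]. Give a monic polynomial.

Apply the Euclidean algorithm:
  w**3 − 5w**2 + 52w − 260 = (w − 5)(w**2 − 1) + (53w − 265)
  w**2 − 1 = ((1/53)w + 5/53)(53w − 265) + (24)
  53w − 265 = ((53/24)w − 265/24)(24) + (0)
The last nonzero remainder is the constant 24, so the polynomials are coprime and gcd = 1.

1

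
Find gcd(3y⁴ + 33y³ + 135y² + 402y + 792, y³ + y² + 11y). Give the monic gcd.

y² + y + 11

Repeated division with remainder:
  3y⁴ + 33y³ + 135y² + 402y + 792 = (3y + 30)(y³ + y² + 11y) + (72y² + 72y + 792)
  y³ + y² + 11y = ((1/72)y)(72y² + 72y + 792) + (0)
Last nonzero remainder: 72y² + 72y + 792. Dividing through by 72 gives the monic gcd y² + y + 11.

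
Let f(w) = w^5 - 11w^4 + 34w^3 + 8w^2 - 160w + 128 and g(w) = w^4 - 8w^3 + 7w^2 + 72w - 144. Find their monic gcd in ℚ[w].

w^2 - 8w + 16

Repeated division with remainder:
  w^5 - 11w^4 + 34w^3 + 8w^2 - 160w + 128 = (w - 3)(w^4 - 8w^3 + 7w^2 + 72w - 144) + (3w^3 - 43w^2 + 200w - 304)
  w^4 - 8w^3 + 7w^2 + 72w - 144 = ((1/3)w + 19/9)(3w^3 - 43w^2 + 200w - 304) + ((280/9)w^2 - (2240/9)w + 4480/9)
  3w^3 - 43w^2 + 200w - 304 = ((27/280)w - 171/280)((280/9)w^2 - (2240/9)w + 4480/9) + (0)
Last nonzero remainder: (280/9)w^2 - (2240/9)w + 4480/9. Dividing through by 280/9 gives the monic gcd w^2 - 8w + 16.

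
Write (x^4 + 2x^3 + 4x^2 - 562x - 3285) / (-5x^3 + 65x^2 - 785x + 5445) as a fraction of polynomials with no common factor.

By polynomial division,
  x^4 + 2x^3 + 4x^2 - 562x - 3285 = (-(1/5)x - 3)(-5x^3 + 65x^2 - 785x + 5445) + (42x^2 - 1828x + 13050)
  -5x^3 + 65x^2 - 785x + 5445 = (-(5/42)x - 3205/882)(42x^2 - 1828x + 13050) + (-(2590430/441)x + 2590430/49)
  42x^2 - 1828x + 13050 = (-(9261/1295215)x + 63945/259043)(-(2590430/441)x + 2590430/49) + (0)
Last nonzero remainder: -(2590430/441)x + 2590430/49. Dividing through by -2590430/441 gives the monic gcd x - 9.
Cancel x - 9 from numerator and denominator to get the reduced form.

(-x^3 - 11x^2 - 103x - 365)/(5x^2 - 20x + 605)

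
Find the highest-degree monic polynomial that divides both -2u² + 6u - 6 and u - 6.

1

Repeated division with remainder:
  -2u² + 6u - 6 = (-2u - 6)(u - 6) + (-42)
  u - 6 = (-(1/42)u + 1/7)(-42) + (0)
The last nonzero remainder is the constant -42, so the polynomials are coprime and gcd = 1.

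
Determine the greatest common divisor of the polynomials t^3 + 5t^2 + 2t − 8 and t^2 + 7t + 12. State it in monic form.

t + 4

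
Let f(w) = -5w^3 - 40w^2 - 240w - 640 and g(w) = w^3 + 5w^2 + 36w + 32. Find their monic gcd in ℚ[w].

Apply the Euclidean algorithm:
  -5w^3 - 40w^2 - 240w - 640 = (-5)(w^3 + 5w^2 + 36w + 32) + (-15w^2 - 60w - 480)
  w^3 + 5w^2 + 36w + 32 = (-(1/15)w - 1/15)(-15w^2 - 60w - 480) + (0)
Last nonzero remainder: -15w^2 - 60w - 480. Dividing through by -15 gives the monic gcd w^2 + 4w + 32.

w^2 + 4w + 32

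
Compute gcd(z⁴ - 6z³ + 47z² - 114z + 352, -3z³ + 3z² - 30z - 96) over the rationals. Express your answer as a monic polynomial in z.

z² - 3z + 16

Euclidean algorithm in ℚ[z]:
  z⁴ - 6z³ + 47z² - 114z + 352 = (-(1/3)z + 5/3)(-3z³ + 3z² - 30z - 96) + (32z² - 96z + 512)
  -3z³ + 3z² - 30z - 96 = (-(3/32)z - 3/16)(32z² - 96z + 512) + (0)
Last nonzero remainder: 32z² - 96z + 512. Dividing through by 32 gives the monic gcd z² - 3z + 16.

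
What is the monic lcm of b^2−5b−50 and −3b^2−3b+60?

By polynomial division,
  b^2−5b−50 = (−1/3)(−3b^2−3b+60) + (−6b−30)
  −3b^2−3b+60 = ((1/2)b−2)(−6b−30) + (0)
Last nonzero remainder: −6b−30. Dividing through by −6 gives the monic gcd b+5.
Then lcm(f, g) = f·g / gcd(f, g); expanding and making the result monic gives the answer.

b^3−9b^2−30b+200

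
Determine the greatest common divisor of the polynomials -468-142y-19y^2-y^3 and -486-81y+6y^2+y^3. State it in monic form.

9+y

Repeated division with remainder:
  -y^3-19y^2-142y-468 = (-1)(y^3+6y^2-81y-486) + (-13y^2-223y-954)
  y^3+6y^2-81y-486 = (-(1/13)y+145/169)(-13y^2-223y-954) + ((6244/169)y+56196/169)
  -13y^2-223y-954 = (-(2197/6244)y-8957/3122)((6244/169)y+56196/169) + (0)
Last nonzero remainder: (6244/169)y+56196/169. Dividing through by 6244/169 gives the monic gcd y+9.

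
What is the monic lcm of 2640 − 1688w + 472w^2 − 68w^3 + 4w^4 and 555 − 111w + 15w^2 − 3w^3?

Apply the Euclidean algorithm:
  4w^4 − 68w^3 + 472w^2 − 1688w + 2640 = (−(4/3)w + 16)(−3w^3 + 15w^2 − 111w + 555) + (84w^2 + 828w − 6240)
  −3w^3 + 15w^2 − 111w + 555 = (−(1/28)w + 26/49)(84w^2 + 828w − 6240) + (−(37887/49)w + 189435/49)
  84w^2 + 828w − 6240 = (−(1372/12629)w − 20384/12629)(−(37887/49)w + 189435/49) + (0)
Last nonzero remainder: −(37887/49)w + 189435/49. Dividing through by −37887/49 gives the monic gcd w − 5.
Then lcm(f, g) = f·g / gcd(f, g); expanding and making the result monic gives the answer.

24420 − 15614w + 5026w^2 − 1051w^3 + 155w^4 − 17w^5 + w^6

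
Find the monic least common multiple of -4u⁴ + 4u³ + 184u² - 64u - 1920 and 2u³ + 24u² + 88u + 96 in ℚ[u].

Repeated division with remainder:
  -4u⁴ + 4u³ + 184u² - 64u - 1920 = (-2u + 26)(2u³ + 24u² + 88u + 96) + (-264u² - 2160u - 4416)
  2u³ + 24u² + 88u + 96 = (-(1/132)u - 7/242)(-264u² - 2160u - 4416) + (-(960/121)u - 3840/121)
  -264u² - 2160u - 4416 = ((1331/40)u + 2783/20)(-(960/121)u - 3840/121) + (0)
Last nonzero remainder: -(960/121)u - 3840/121. Dividing through by -960/121 gives the monic gcd u + 4.
Then lcm(f, g) = f·g / gcd(f, g); expanding and making the result monic gives the answer.

u⁶ + 7u⁵ - 42u⁴ - 364u³ + 56u² + 4032u + 5760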